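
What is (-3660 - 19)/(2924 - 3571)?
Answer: 3679/647 ≈ 5.6862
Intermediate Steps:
(-3660 - 19)/(2924 - 3571) = -3679/(-647) = -3679*(-1/647) = 3679/647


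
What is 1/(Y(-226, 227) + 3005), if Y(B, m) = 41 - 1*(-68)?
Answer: 1/3114 ≈ 0.00032113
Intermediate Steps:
Y(B, m) = 109 (Y(B, m) = 41 + 68 = 109)
1/(Y(-226, 227) + 3005) = 1/(109 + 3005) = 1/3114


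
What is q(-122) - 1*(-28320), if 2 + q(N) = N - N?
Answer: 28318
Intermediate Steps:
q(N) = -2 (q(N) = -2 + (N - N) = -2 + 0 = -2)
q(-122) - 1*(-28320) = -2 - 1*(-28320) = -2 + 28320 = 28318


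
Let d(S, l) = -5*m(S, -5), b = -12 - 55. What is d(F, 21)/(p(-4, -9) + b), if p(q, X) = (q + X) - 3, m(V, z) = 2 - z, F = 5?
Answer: 35/83 ≈ 0.42169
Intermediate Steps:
b = -67
p(q, X) = -3 + X + q (p(q, X) = (X + q) - 3 = -3 + X + q)
d(S, l) = -35 (d(S, l) = -5*(2 - 1*(-5)) = -5*(2 + 5) = -5*7 = -35)
d(F, 21)/(p(-4, -9) + b) = -35/((-3 - 9 - 4) - 67) = -35/(-16 - 67) = -35/(-83) = -1/83*(-35) = 35/83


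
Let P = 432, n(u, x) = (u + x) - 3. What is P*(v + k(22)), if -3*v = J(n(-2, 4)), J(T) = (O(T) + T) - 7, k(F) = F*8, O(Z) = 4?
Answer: 76608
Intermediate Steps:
k(F) = 8*F
n(u, x) = -3 + u + x
J(T) = -3 + T (J(T) = (4 + T) - 7 = -3 + T)
v = 4/3 (v = -(-3 + (-3 - 2 + 4))/3 = -(-3 - 1)/3 = -1/3*(-4) = 4/3 ≈ 1.3333)
P*(v + k(22)) = 432*(4/3 + 8*22) = 432*(4/3 + 176) = 432*(532/3) = 76608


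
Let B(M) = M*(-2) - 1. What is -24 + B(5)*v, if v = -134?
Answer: 1450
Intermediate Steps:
B(M) = -1 - 2*M (B(M) = -2*M - 1 = -1 - 2*M)
-24 + B(5)*v = -24 + (-1 - 2*5)*(-134) = -24 + (-1 - 10)*(-134) = -24 - 11*(-134) = -24 + 1474 = 1450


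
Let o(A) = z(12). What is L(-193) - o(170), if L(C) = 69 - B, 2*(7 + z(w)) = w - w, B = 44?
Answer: 32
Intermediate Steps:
z(w) = -7 (z(w) = -7 + (w - w)/2 = -7 + (1/2)*0 = -7 + 0 = -7)
o(A) = -7
L(C) = 25 (L(C) = 69 - 1*44 = 69 - 44 = 25)
L(-193) - o(170) = 25 - 1*(-7) = 25 + 7 = 32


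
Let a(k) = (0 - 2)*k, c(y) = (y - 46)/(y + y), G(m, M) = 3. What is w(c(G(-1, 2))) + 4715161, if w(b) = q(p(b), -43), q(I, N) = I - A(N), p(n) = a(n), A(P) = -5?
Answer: 14145541/3 ≈ 4.7152e+6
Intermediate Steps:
c(y) = (-46 + y)/(2*y) (c(y) = (-46 + y)/((2*y)) = (-46 + y)*(1/(2*y)) = (-46 + y)/(2*y))
a(k) = -2*k
p(n) = -2*n
q(I, N) = 5 + I (q(I, N) = I - 1*(-5) = I + 5 = 5 + I)
w(b) = 5 - 2*b
w(c(G(-1, 2))) + 4715161 = (5 - (-46 + 3)/3) + 4715161 = (5 - (-43)/3) + 4715161 = (5 - 2*(-43/6)) + 4715161 = (5 + 43/3) + 4715161 = 58/3 + 4715161 = 14145541/3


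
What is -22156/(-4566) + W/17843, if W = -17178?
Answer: 22635340/5819367 ≈ 3.8897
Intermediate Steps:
-22156/(-4566) + W/17843 = -22156/(-4566) - 17178/17843 = -22156*(-1/4566) - 17178*1/17843 = 11078/2283 - 2454/2549 = 22635340/5819367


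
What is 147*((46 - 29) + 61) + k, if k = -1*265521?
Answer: -254055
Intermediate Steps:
k = -265521
147*((46 - 29) + 61) + k = 147*((46 - 29) + 61) - 265521 = 147*(17 + 61) - 265521 = 147*78 - 265521 = 11466 - 265521 = -254055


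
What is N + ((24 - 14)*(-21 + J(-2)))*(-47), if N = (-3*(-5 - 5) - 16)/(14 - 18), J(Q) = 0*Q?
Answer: 19733/2 ≈ 9866.5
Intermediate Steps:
J(Q) = 0
N = -7/2 (N = (-3*(-10) - 16)/(-4) = (30 - 16)*(-¼) = 14*(-¼) = -7/2 ≈ -3.5000)
N + ((24 - 14)*(-21 + J(-2)))*(-47) = -7/2 + ((24 - 14)*(-21 + 0))*(-47) = -7/2 + (10*(-21))*(-47) = -7/2 - 210*(-47) = -7/2 + 9870 = 19733/2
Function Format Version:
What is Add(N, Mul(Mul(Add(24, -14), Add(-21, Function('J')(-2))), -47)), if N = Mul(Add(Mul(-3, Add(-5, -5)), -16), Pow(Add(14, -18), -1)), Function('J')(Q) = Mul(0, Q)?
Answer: Rational(19733, 2) ≈ 9866.5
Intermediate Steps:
Function('J')(Q) = 0
N = Rational(-7, 2) (N = Mul(Add(Mul(-3, -10), -16), Pow(-4, -1)) = Mul(Add(30, -16), Rational(-1, 4)) = Mul(14, Rational(-1, 4)) = Rational(-7, 2) ≈ -3.5000)
Add(N, Mul(Mul(Add(24, -14), Add(-21, Function('J')(-2))), -47)) = Add(Rational(-7, 2), Mul(Mul(Add(24, -14), Add(-21, 0)), -47)) = Add(Rational(-7, 2), Mul(Mul(10, -21), -47)) = Add(Rational(-7, 2), Mul(-210, -47)) = Add(Rational(-7, 2), 9870) = Rational(19733, 2)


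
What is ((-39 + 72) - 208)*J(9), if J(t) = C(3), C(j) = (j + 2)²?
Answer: -4375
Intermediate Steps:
C(j) = (2 + j)²
J(t) = 25 (J(t) = (2 + 3)² = 5² = 25)
((-39 + 72) - 208)*J(9) = ((-39 + 72) - 208)*25 = (33 - 208)*25 = -175*25 = -4375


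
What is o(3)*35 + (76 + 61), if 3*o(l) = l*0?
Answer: 137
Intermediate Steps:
o(l) = 0 (o(l) = (l*0)/3 = (⅓)*0 = 0)
o(3)*35 + (76 + 61) = 0*35 + (76 + 61) = 0 + 137 = 137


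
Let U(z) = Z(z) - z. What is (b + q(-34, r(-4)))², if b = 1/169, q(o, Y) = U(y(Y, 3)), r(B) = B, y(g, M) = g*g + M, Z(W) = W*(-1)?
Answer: 41229241/28561 ≈ 1443.6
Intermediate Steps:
Z(W) = -W
y(g, M) = M + g² (y(g, M) = g² + M = M + g²)
U(z) = -2*z (U(z) = -z - z = -2*z)
q(o, Y) = -6 - 2*Y² (q(o, Y) = -2*(3 + Y²) = -6 - 2*Y²)
b = 1/169 ≈ 0.0059172
(b + q(-34, r(-4)))² = (1/169 + (-6 - 2*(-4)²))² = (1/169 + (-6 - 2*16))² = (1/169 + (-6 - 32))² = (1/169 - 38)² = (-6421/169)² = 41229241/28561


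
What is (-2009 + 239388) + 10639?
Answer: 248018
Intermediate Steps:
(-2009 + 239388) + 10639 = 237379 + 10639 = 248018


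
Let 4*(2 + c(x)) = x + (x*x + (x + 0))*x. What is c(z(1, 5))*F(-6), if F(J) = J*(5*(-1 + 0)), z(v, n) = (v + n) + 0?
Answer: 1875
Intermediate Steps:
z(v, n) = n + v (z(v, n) = (n + v) + 0 = n + v)
c(x) = -2 + x/4 + x*(x + x²)/4 (c(x) = -2 + (x + (x*x + (x + 0))*x)/4 = -2 + (x + (x² + x)*x)/4 = -2 + (x + (x + x²)*x)/4 = -2 + (x + x*(x + x²))/4 = -2 + (x/4 + x*(x + x²)/4) = -2 + x/4 + x*(x + x²)/4)
F(J) = -5*J (F(J) = J*(5*(-1)) = J*(-5) = -5*J)
c(z(1, 5))*F(-6) = (-2 + (5 + 1)/4 + (5 + 1)²/4 + (5 + 1)³/4)*(-5*(-6)) = (-2 + (¼)*6 + (¼)*6² + (¼)*6³)*30 = (-2 + 3/2 + (¼)*36 + (¼)*216)*30 = (-2 + 3/2 + 9 + 54)*30 = (125/2)*30 = 1875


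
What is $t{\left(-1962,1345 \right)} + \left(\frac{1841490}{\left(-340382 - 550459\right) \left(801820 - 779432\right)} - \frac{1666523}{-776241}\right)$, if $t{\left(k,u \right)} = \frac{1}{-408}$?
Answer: $\frac{53749155262222537}{25065230062357512} \approx 2.1444$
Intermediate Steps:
$t{\left(k,u \right)} = - \frac{1}{408}$
$t{\left(-1962,1345 \right)} + \left(\frac{1841490}{\left(-340382 - 550459\right) \left(801820 - 779432\right)} - \frac{1666523}{-776241}\right) = - \frac{1}{408} + \left(\frac{1841490}{\left(-340382 - 550459\right) \left(801820 - 779432\right)} - \frac{1666523}{-776241}\right) = - \frac{1}{408} + \left(\frac{1841490}{\left(-890841\right) 22388} - - \frac{1666523}{776241}\right) = - \frac{1}{408} + \left(\frac{1841490}{-19944148308} + \frac{1666523}{776241}\right) = - \frac{1}{408} + \left(1841490 \left(- \frac{1}{19944148308}\right) + \frac{1666523}{776241}\right) = - \frac{1}{408} + \left(- \frac{43845}{474860674} + \frac{1666523}{776241}\right) = - \frac{1}{408} + \frac{791332200729857}{368606324446434} = \frac{53749155262222537}{25065230062357512}$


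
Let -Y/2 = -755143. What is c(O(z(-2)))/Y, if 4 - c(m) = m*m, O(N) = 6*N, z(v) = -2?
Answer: -70/755143 ≈ -9.2698e-5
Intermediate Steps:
c(m) = 4 - m**2 (c(m) = 4 - m*m = 4 - m**2)
Y = 1510286 (Y = -2*(-755143) = 1510286)
c(O(z(-2)))/Y = (4 - (6*(-2))**2)/1510286 = (4 - 1*(-12)**2)*(1/1510286) = (4 - 1*144)*(1/1510286) = (4 - 144)*(1/1510286) = -140*1/1510286 = -70/755143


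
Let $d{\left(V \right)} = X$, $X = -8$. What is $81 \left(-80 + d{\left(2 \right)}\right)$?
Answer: $-7128$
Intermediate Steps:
$d{\left(V \right)} = -8$
$81 \left(-80 + d{\left(2 \right)}\right) = 81 \left(-80 - 8\right) = 81 \left(-88\right) = -7128$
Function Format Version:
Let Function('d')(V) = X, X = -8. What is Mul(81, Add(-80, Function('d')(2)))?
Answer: -7128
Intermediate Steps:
Function('d')(V) = -8
Mul(81, Add(-80, Function('d')(2))) = Mul(81, Add(-80, -8)) = Mul(81, -88) = -7128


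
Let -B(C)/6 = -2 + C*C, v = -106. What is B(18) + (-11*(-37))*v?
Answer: -45074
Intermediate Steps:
B(C) = 12 - 6*C² (B(C) = -6*(-2 + C*C) = -6*(-2 + C²) = 12 - 6*C²)
B(18) + (-11*(-37))*v = (12 - 6*18²) - 11*(-37)*(-106) = (12 - 6*324) + 407*(-106) = (12 - 1944) - 43142 = -1932 - 43142 = -45074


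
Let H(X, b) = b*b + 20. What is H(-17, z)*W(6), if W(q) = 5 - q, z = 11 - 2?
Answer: -101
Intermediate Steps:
z = 9
H(X, b) = 20 + b**2 (H(X, b) = b**2 + 20 = 20 + b**2)
H(-17, z)*W(6) = (20 + 9**2)*(5 - 1*6) = (20 + 81)*(5 - 6) = 101*(-1) = -101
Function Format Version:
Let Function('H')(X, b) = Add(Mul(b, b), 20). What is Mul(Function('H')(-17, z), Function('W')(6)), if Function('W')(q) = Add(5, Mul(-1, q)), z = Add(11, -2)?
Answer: -101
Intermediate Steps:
z = 9
Function('H')(X, b) = Add(20, Pow(b, 2)) (Function('H')(X, b) = Add(Pow(b, 2), 20) = Add(20, Pow(b, 2)))
Mul(Function('H')(-17, z), Function('W')(6)) = Mul(Add(20, Pow(9, 2)), Add(5, Mul(-1, 6))) = Mul(Add(20, 81), Add(5, -6)) = Mul(101, -1) = -101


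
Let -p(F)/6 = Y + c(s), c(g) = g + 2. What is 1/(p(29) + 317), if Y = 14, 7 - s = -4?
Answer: 1/155 ≈ 0.0064516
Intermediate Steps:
s = 11 (s = 7 - 1*(-4) = 7 + 4 = 11)
c(g) = 2 + g
p(F) = -162 (p(F) = -6*(14 + (2 + 11)) = -6*(14 + 13) = -6*27 = -162)
1/(p(29) + 317) = 1/(-162 + 317) = 1/155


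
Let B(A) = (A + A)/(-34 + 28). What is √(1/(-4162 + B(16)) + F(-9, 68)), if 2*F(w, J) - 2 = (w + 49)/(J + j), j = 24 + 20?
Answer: √3758637/1786 ≈ 1.0855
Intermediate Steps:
j = 44
F(w, J) = 1 + (49 + w)/(2*(44 + J)) (F(w, J) = 1 + ((w + 49)/(J + 44))/2 = 1 + ((49 + w)/(44 + J))/2 = 1 + (49 + w)/(2*(44 + J)))
B(A) = -A/3 (B(A) = (2*A)/(-6) = (2*A)*(-⅙) = -A/3)
√(1/(-4162 + B(16)) + F(-9, 68)) = √(1/(-4162 - ⅓*16) + (137 - 9 + 2*68)/(2*(44 + 68))) = √(1/(-4162 - 16/3) + (½)*(137 - 9 + 136)/112) = √(1/(-12502/3) + (½)*(1/112)*264) = √(-3/12502 + 33/28) = √(4209/3572) = √3758637/1786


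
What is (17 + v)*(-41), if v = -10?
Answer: -287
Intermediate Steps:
(17 + v)*(-41) = (17 - 10)*(-41) = 7*(-41) = -287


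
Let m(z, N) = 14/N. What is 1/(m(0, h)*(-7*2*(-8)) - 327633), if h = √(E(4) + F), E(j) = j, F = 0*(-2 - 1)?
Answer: -1/326849 ≈ -3.0595e-6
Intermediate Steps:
F = 0 (F = 0*(-3) = 0)
h = 2 (h = √(4 + 0) = √4 = 2)
1/(m(0, h)*(-7*2*(-8)) - 327633) = 1/((14/2)*(-7*2*(-8)) - 327633) = 1/((14*(½))*(-14*(-8)) - 327633) = 1/(7*112 - 327633) = 1/(784 - 327633) = 1/(-326849) = -1/326849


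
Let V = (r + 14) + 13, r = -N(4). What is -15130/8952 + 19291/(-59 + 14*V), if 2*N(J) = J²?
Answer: 28260187/308844 ≈ 91.503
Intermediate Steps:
N(J) = J²/2
r = -8 (r = -4²/2 = -16/2 = -1*8 = -8)
V = 19 (V = (-8 + 14) + 13 = 6 + 13 = 19)
-15130/8952 + 19291/(-59 + 14*V) = -15130/8952 + 19291/(-59 + 14*19) = -15130*1/8952 + 19291/(-59 + 266) = -7565/4476 + 19291/207 = 28260187/308844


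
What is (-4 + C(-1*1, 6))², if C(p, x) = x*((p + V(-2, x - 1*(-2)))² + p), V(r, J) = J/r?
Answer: 19600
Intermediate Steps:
C(p, x) = x*(p + (-1 + p - x/2)²) (C(p, x) = x*((p + (x - 1*(-2))/(-2))² + p) = x*((p + (x + 2)*(-½))² + p) = x*((p + (2 + x)*(-½))² + p) = x*((p + (-1 - x/2))² + p) = x*((-1 + p - x/2)² + p) = x*(p + (-1 + p - x/2)²))
(-4 + C(-1*1, 6))² = (-4 + (¼)*6*((-2 - 1*6 + 2*(-1*1))² + 4*(-1*1)))² = (-4 + (¼)*6*((-2 - 6 + 2*(-1))² + 4*(-1)))² = (-4 + (¼)*6*((-2 - 6 - 2)² - 4))² = (-4 + (¼)*6*((-10)² - 4))² = (-4 + (¼)*6*(100 - 4))² = (-4 + (¼)*6*96)² = (-4 + 144)² = 140² = 19600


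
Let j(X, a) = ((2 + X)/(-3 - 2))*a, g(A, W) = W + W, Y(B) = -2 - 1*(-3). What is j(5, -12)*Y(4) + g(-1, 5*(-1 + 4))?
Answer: 234/5 ≈ 46.800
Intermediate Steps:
Y(B) = 1 (Y(B) = -2 + 3 = 1)
g(A, W) = 2*W
j(X, a) = a*(-⅖ - X/5) (j(X, a) = ((2 + X)/(-5))*a = ((2 + X)*(-⅕))*a = (-⅖ - X/5)*a = a*(-⅖ - X/5))
j(5, -12)*Y(4) + g(-1, 5*(-1 + 4)) = -⅕*(-12)*(2 + 5)*1 + 2*(5*(-1 + 4)) = -⅕*(-12)*7*1 + 2*(5*3) = (84/5)*1 + 2*15 = 84/5 + 30 = 234/5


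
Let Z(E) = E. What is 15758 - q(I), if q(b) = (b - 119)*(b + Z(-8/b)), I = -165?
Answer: -5129558/165 ≈ -31088.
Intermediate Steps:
q(b) = (-119 + b)*(b - 8/b) (q(b) = (b - 119)*(b - 8/b) = (-119 + b)*(b - 8/b))
15758 - q(I) = 15758 - (-8 + (-165)² - 119*(-165) + 952/(-165)) = 15758 - (-8 + 27225 + 19635 + 952*(-1/165)) = 15758 - (-8 + 27225 + 19635 - 952/165) = 15758 - 1*7729628/165 = 15758 - 7729628/165 = -5129558/165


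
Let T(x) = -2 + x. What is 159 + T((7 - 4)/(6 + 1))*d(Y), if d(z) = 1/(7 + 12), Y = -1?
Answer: 21136/133 ≈ 158.92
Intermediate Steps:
d(z) = 1/19
159 + T((7 - 4)/(6 + 1))*d(Y) = 159 + (-2 + (7 - 4)/(6 + 1))*(1/19) = 159 + (-2 + 3/7)*(1/19) = 159 - 11/7*1/19 = 159 - 11/133 = 21136/133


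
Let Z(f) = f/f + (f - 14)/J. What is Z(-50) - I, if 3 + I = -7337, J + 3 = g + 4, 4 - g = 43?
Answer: 139511/19 ≈ 7342.7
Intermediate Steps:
g = -39 (g = 4 - 1*43 = 4 - 43 = -39)
J = -38 (J = -3 + (-39 + 4) = -3 - 35 = -38)
I = -7340 (I = -3 - 7337 = -7340)
Z(f) = 26/19 - f/38 (Z(f) = f/f + (f - 14)/(-38) = 1 + (-14 + f)*(-1/38) = 1 + (7/19 - f/38) = 26/19 - f/38)
Z(-50) - I = (26/19 - 1/38*(-50)) - 1*(-7340) = (26/19 + 25/19) + 7340 = 51/19 + 7340 = 139511/19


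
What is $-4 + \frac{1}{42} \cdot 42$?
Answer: $-3$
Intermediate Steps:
$-4 + \frac{1}{42} \cdot 42 = -4 + 1 = -3$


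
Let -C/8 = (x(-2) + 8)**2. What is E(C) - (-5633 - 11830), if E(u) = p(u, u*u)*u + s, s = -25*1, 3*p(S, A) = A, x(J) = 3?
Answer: -906986918/3 ≈ -3.0233e+8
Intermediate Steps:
p(S, A) = A/3
C = -968 (C = -8*(3 + 8)**2 = -8*11**2 = -8*121 = -968)
s = -25
E(u) = -25 + u**3/3 (E(u) = ((u*u)/3)*u - 25 = (u**2/3)*u - 25 = u**3/3 - 25 = -25 + u**3/3)
E(C) - (-5633 - 11830) = (-25 + (1/3)*(-968)**3) - (-5633 - 11830) = (-25 + (1/3)*(-907039232)) - 1*(-17463) = (-25 - 907039232/3) + 17463 = -907039307/3 + 17463 = -906986918/3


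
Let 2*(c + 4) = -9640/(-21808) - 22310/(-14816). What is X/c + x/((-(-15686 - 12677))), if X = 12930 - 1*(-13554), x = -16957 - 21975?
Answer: -5057191777305380/577747190887 ≈ -8753.3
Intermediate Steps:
x = -38932
c = -61109247/20194208 (c = -4 + (-9640/(-21808) - 22310/(-14816))/2 = -4 + (-9640*(-1/21808) - 22310*(-1/14816))/2 = -4 + (1205/2726 + 11155/7408)/2 = -4 + (½)*(19667585/10097104) = -4 + 19667585/20194208 = -61109247/20194208 ≈ -3.0261)
X = 26484 (X = 12930 + 13554 = 26484)
X/c + x/((-(-15686 - 12677))) = 26484/(-61109247/20194208) - 38932*(-1/(-15686 - 12677)) = 26484*(-20194208/61109247) - 38932/((-1*(-28363))) = -178274468224/20369749 - 38932/28363 = -5057191777305380/577747190887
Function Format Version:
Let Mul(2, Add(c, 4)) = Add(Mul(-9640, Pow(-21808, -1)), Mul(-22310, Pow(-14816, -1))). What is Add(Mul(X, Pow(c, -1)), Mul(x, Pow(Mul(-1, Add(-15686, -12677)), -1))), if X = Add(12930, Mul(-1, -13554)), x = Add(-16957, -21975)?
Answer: Rational(-5057191777305380, 577747190887) ≈ -8753.3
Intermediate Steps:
x = -38932
c = Rational(-61109247, 20194208) (c = Add(-4, Mul(Rational(1, 2), Add(Mul(-9640, Pow(-21808, -1)), Mul(-22310, Pow(-14816, -1))))) = Add(-4, Mul(Rational(1, 2), Add(Mul(-9640, Rational(-1, 21808)), Mul(-22310, Rational(-1, 14816))))) = Add(-4, Mul(Rational(1, 2), Add(Rational(1205, 2726), Rational(11155, 7408)))) = Add(-4, Mul(Rational(1, 2), Rational(19667585, 10097104))) = Add(-4, Rational(19667585, 20194208)) = Rational(-61109247, 20194208) ≈ -3.0261)
X = 26484 (X = Add(12930, 13554) = 26484)
Add(Mul(X, Pow(c, -1)), Mul(x, Pow(Mul(-1, Add(-15686, -12677)), -1))) = Add(Mul(26484, Pow(Rational(-61109247, 20194208), -1)), Mul(-38932, Pow(Mul(-1, Add(-15686, -12677)), -1))) = Add(Mul(26484, Rational(-20194208, 61109247)), Mul(-38932, Pow(Mul(-1, -28363), -1))) = Add(Rational(-178274468224, 20369749), Mul(-38932, Pow(28363, -1))) = Add(Rational(-178274468224, 20369749), Mul(-38932, Rational(1, 28363))) = Add(Rational(-178274468224, 20369749), Rational(-38932, 28363)) = Rational(-5057191777305380, 577747190887)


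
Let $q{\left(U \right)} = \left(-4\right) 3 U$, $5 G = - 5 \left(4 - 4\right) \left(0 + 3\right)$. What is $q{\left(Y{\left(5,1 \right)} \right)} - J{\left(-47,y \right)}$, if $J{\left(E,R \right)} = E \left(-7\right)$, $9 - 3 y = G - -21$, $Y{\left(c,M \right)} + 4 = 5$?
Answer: $-341$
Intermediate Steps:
$Y{\left(c,M \right)} = 1$ ($Y{\left(c,M \right)} = -4 + 5 = 1$)
$G = 0$ ($G = \frac{- 5 \left(4 - 4\right) \left(0 + 3\right)}{5} = \frac{\left(-5\right) 0 \cdot 3}{5} = \frac{0 \cdot 3}{5} = \frac{1}{5} \cdot 0 = 0$)
$q{\left(U \right)} = - 12 U$
$y = -4$ ($y = 3 - \frac{0 - -21}{3} = 3 - \frac{0 + 21}{3} = 3 - 7 = -4$)
$J{\left(E,R \right)} = - 7 E$
$q{\left(Y{\left(5,1 \right)} \right)} - J{\left(-47,y \right)} = \left(-12\right) 1 - \left(-7\right) \left(-47\right) = -12 - 329 = -341$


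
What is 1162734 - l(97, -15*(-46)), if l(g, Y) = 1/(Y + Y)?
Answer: 1604572919/1380 ≈ 1.1627e+6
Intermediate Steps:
l(g, Y) = 1/(2*Y)
1162734 - l(97, -15*(-46)) = 1162734 - 1/(2*((-15*(-46)))) = 1162734 - 1/(2*690) = 1162734 - 1*1/1380 = 1162734 - 1/1380 = 1604572919/1380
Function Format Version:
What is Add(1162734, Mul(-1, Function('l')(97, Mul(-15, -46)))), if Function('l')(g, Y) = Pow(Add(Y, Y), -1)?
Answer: Rational(1604572919, 1380) ≈ 1.1627e+6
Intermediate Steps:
Function('l')(g, Y) = Mul(Rational(1, 2), Pow(Y, -1)) (Function('l')(g, Y) = Pow(Mul(2, Y), -1) = Mul(Rational(1, 2), Pow(Y, -1)))
Add(1162734, Mul(-1, Function('l')(97, Mul(-15, -46)))) = Add(1162734, Mul(-1, Mul(Rational(1, 2), Pow(Mul(-15, -46), -1)))) = Add(1162734, Mul(-1, Mul(Rational(1, 2), Pow(690, -1)))) = Add(1162734, Mul(-1, Mul(Rational(1, 2), Rational(1, 690)))) = Add(1162734, Mul(-1, Rational(1, 1380))) = Add(1162734, Rational(-1, 1380)) = Rational(1604572919, 1380)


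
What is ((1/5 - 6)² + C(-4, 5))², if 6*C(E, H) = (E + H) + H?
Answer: 749956/625 ≈ 1199.9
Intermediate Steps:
C(E, H) = H/3 + E/6 (C(E, H) = ((E + H) + H)/6 = (E + 2*H)/6 = H/3 + E/6)
((1/5 - 6)² + C(-4, 5))² = ((1/5 - 6)² + ((⅓)*5 + (⅙)*(-4)))² = ((⅕ - 6)² + (5/3 - ⅔))² = ((-29/5)² + 1)² = (841/25 + 1)² = (866/25)² = 749956/625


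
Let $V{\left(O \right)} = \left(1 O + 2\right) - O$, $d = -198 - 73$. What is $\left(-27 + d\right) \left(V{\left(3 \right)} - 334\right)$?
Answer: $98936$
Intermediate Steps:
$d = -271$ ($d = -198 - 73 = -271$)
$V{\left(O \right)} = 2$ ($V{\left(O \right)} = \left(O + 2\right) - O = \left(2 + O\right) - O = 2$)
$\left(-27 + d\right) \left(V{\left(3 \right)} - 334\right) = \left(-27 - 271\right) \left(2 - 334\right) = \left(-298\right) \left(-332\right) = 98936$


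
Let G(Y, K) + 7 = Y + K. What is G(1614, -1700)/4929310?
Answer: -3/159010 ≈ -1.8867e-5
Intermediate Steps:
G(Y, K) = -7 + K + Y (G(Y, K) = -7 + (Y + K) = -7 + (K + Y) = -7 + K + Y)
G(1614, -1700)/4929310 = (-7 - 1700 + 1614)/4929310 = -93*1/4929310 = -3/159010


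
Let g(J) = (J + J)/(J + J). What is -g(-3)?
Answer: -1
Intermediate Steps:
g(J) = 1 (g(J) = (2*J)/((2*J)) = (2*J)*(1/(2*J)) = 1)
-g(-3) = -1*1 = -1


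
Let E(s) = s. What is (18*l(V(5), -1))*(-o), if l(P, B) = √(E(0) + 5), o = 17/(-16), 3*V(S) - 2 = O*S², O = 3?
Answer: 153*√5/8 ≈ 42.765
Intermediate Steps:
V(S) = ⅔ + S² (V(S) = ⅔ + (3*S²)/3 = ⅔ + S²)
o = -17/16 (o = 17*(-1/16) = -17/16 ≈ -1.0625)
l(P, B) = √5 (l(P, B) = √(0 + 5) = √5)
(18*l(V(5), -1))*(-o) = (18*√5)*(-1*(-17/16)) = (18*√5)*(17/16) = 153*√5/8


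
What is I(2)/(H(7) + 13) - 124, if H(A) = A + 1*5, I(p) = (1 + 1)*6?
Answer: -3088/25 ≈ -123.52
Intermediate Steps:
I(p) = 12 (I(p) = 2*6 = 12)
H(A) = 5 + A (H(A) = A + 5 = 5 + A)
I(2)/(H(7) + 13) - 124 = 12/((5 + 7) + 13) - 124 = 12/(12 + 13) - 124 = 12/25 - 124 = -3088/25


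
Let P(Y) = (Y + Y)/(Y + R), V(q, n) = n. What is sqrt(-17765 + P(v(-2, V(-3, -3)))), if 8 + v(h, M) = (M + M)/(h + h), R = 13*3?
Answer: I*sqrt(444135)/5 ≈ 133.29*I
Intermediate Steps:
R = 39
v(h, M) = -8 + M/h (v(h, M) = -8 + (M + M)/(h + h) = -8 + (2*M)/((2*h)) = -8 + (2*M)*(1/(2*h)) = -8 + M/h)
P(Y) = 2*Y/(39 + Y) (P(Y) = (Y + Y)/(Y + 39) = (2*Y)/(39 + Y) = 2*Y/(39 + Y))
sqrt(-17765 + P(v(-2, V(-3, -3)))) = sqrt(-17765 + 2*(-8 - 3/(-2))/(39 + (-8 - 3/(-2)))) = sqrt(-17765 + 2*(-8 - 3*(-1/2))/(39 + (-8 - 3*(-1/2)))) = sqrt(-17765 + 2*(-8 + 3/2)/(39 + (-8 + 3/2))) = sqrt(-17765 + 2*(-13/2)/(39 - 13/2)) = sqrt(-17765 + 2*(-13/2)/(65/2)) = sqrt(-17765 + 2*(-13/2)*(2/65)) = sqrt(-17765 - 2/5) = sqrt(-88827/5) = I*sqrt(444135)/5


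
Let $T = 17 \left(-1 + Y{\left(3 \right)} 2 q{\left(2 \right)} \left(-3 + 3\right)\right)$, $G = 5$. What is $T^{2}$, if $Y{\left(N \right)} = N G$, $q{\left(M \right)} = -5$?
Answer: $289$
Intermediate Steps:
$Y{\left(N \right)} = 5 N$ ($Y{\left(N \right)} = N 5 = 5 N$)
$T = -17$ ($T = 17 \left(-1 + 5 \cdot 3 \cdot 2 \left(- 5 \left(-3 + 3\right)\right)\right) = 17 \left(-1 + 15 \cdot 2 \left(\left(-5\right) 0\right)\right) = 17 \left(-1 + 30 \cdot 0\right) = 17 \left(-1 + 0\right) = 17 \left(-1\right) = -17$)
$T^{2} = \left(-17\right)^{2} = 289$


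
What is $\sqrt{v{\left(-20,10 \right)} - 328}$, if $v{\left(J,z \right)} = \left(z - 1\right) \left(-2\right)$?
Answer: $i \sqrt{346} \approx 18.601 i$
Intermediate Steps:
$v{\left(J,z \right)} = 2 - 2 z$ ($v{\left(J,z \right)} = \left(-1 + z\right) \left(-2\right) = 2 - 2 z$)
$\sqrt{v{\left(-20,10 \right)} - 328} = \sqrt{\left(2 - 20\right) - 328} = \sqrt{-18 - 328} = \sqrt{-346} = i \sqrt{346}$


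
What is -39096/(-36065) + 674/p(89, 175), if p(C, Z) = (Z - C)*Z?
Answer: 61270261/54277825 ≈ 1.1288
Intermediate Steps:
p(C, Z) = Z*(Z - C)
-39096/(-36065) + 674/p(89, 175) = -39096/(-36065) + 674/((175*(175 - 1*89))) = -39096*(-1/36065) + 674/((175*(175 - 89))) = 39096/36065 + 674/((175*86)) = 39096/36065 + 674/15050 = 39096/36065 + 674*(1/15050) = 39096/36065 + 337/7525 = 61270261/54277825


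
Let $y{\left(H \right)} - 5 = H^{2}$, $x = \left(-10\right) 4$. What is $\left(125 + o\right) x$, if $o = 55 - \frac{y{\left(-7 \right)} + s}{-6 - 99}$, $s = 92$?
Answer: $- \frac{152368}{21} \approx -7255.6$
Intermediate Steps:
$x = -40$
$y{\left(H \right)} = 5 + H^{2}$
$o = \frac{5921}{105}$ ($o = 55 - \frac{\left(5 + \left(-7\right)^{2}\right) + 92}{-6 - 99} = 55 - \frac{\left(5 + 49\right) + 92}{-105} = 55 - \left(54 + 92\right) \left(- \frac{1}{105}\right) = 55 - 146 \left(- \frac{1}{105}\right) = 55 - - \frac{146}{105} = 55 + \frac{146}{105} = \frac{5921}{105} \approx 56.391$)
$\left(125 + o\right) x = \left(125 + \frac{5921}{105}\right) \left(-40\right) = \frac{19046}{105} \left(-40\right) = - \frac{152368}{21}$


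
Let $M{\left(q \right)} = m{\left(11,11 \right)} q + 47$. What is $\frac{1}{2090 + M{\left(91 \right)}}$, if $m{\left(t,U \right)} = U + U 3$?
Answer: $\frac{1}{6141} \approx 0.00016284$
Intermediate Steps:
$m{\left(t,U \right)} = 4 U$ ($m{\left(t,U \right)} = U + 3 U = 4 U$)
$M{\left(q \right)} = 47 + 44 q$ ($M{\left(q \right)} = 4 \cdot 11 q + 47 = 44 q + 47 = 47 + 44 q$)
$\frac{1}{2090 + M{\left(91 \right)}} = \frac{1}{2090 + \left(47 + 44 \cdot 91\right)} = \frac{1}{2090 + \left(47 + 4004\right)} = \frac{1}{2090 + 4051} = \frac{1}{6141}$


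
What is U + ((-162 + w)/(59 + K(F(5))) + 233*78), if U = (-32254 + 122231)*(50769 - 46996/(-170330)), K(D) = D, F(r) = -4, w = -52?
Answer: 4279450838558849/936815 ≈ 4.5681e+9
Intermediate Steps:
U = 389039437866191/85165 (U = 89977*(50769 - 46996*(-1/170330)) = 89977*(50769 + 23498/85165) = 89977*(4323765383/85165) = 389039437866191/85165 ≈ 4.5681e+9)
U + ((-162 + w)/(59 + K(F(5))) + 233*78) = 389039437866191/85165 + ((-162 - 52)/(59 - 4) + 233*78) = 389039437866191/85165 + (-214/55 + 18174) = 389039437866191/85165 + 999356/55 = 4279450838558849/936815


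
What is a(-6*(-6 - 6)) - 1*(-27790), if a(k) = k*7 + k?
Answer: 28366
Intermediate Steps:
a(k) = 8*k (a(k) = 7*k + k = 8*k)
a(-6*(-6 - 6)) - 1*(-27790) = 8*(-6*(-6 - 6)) - 1*(-27790) = 8*(-6*(-12)) + 27790 = 8*72 + 27790 = 576 + 27790 = 28366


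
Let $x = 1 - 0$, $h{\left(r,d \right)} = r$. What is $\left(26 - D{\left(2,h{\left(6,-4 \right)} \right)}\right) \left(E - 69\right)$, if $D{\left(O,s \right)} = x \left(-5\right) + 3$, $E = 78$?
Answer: $252$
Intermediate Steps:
$x = 1$ ($x = 1 + 0 = 1$)
$D{\left(O,s \right)} = -2$ ($D{\left(O,s \right)} = 1 \left(-5\right) + 3 = -5 + 3 = -2$)
$\left(26 - D{\left(2,h{\left(6,-4 \right)} \right)}\right) \left(E - 69\right) = \left(26 - -2\right) \left(78 - 69\right) = \left(26 + 2\right) 9 = 28 \cdot 9 = 252$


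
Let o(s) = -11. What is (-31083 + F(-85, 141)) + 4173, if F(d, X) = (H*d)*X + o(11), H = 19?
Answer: -254636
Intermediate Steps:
F(d, X) = -11 + 19*X*d (F(d, X) = (19*d)*X - 11 = 19*X*d - 11 = -11 + 19*X*d)
(-31083 + F(-85, 141)) + 4173 = (-31083 + (-11 + 19*141*(-85))) + 4173 = (-31083 + (-11 - 227715)) + 4173 = (-31083 - 227726) + 4173 = -258809 + 4173 = -254636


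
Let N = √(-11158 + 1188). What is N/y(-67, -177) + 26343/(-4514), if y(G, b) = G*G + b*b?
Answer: -26343/4514 + I*√9970/35818 ≈ -5.8358 + 0.0027877*I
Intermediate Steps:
y(G, b) = G² + b²
N = I*√9970 (N = √(-9970) = I*√9970 ≈ 99.85*I)
N/y(-67, -177) + 26343/(-4514) = (I*√9970)/((-67)² + (-177)²) + 26343/(-4514) = (I*√9970)/(4489 + 31329) + 26343*(-1/4514) = (I*√9970)/35818 - 26343/4514 = (I*√9970)*(1/35818) - 26343/4514 = I*√9970/35818 - 26343/4514 = -26343/4514 + I*√9970/35818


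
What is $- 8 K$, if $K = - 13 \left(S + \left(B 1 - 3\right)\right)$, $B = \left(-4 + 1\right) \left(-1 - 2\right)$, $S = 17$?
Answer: $2392$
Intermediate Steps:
$B = 9$ ($B = \left(-3\right) \left(-3\right) = 9$)
$K = -299$ ($K = - 13 \left(17 + \left(9 \cdot 1 - 3\right)\right) = - 13 \left(17 + \left(9 - 3\right)\right) = - 13 \left(17 + 6\right) = \left(-13\right) 23 = -299$)
$- 8 K = \left(-8\right) \left(-299\right) = 2392$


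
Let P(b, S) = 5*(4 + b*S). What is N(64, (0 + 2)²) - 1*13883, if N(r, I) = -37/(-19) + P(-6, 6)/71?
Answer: -18728580/1349 ≈ -13883.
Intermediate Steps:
P(b, S) = 20 + 5*S*b (P(b, S) = 5*(4 + S*b) = 20 + 5*S*b)
N(r, I) = -413/1349 (N(r, I) = -37/(-19) + (20 + 5*6*(-6))/71 = -37*(-1/19) + (20 - 180)*(1/71) = 37/19 - 160*1/71 = 37/19 - 160/71 = -413/1349)
N(64, (0 + 2)²) - 1*13883 = -413/1349 - 1*13883 = -413/1349 - 13883 = -18728580/1349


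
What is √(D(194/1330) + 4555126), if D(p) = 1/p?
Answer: √42859245039/97 ≈ 2134.3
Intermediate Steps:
√(D(194/1330) + 4555126) = √(1/(194/1330) + 4555126) = √(1/(194*(1/1330)) + 4555126) = √(1/(97/665) + 4555126) = √(665/97 + 4555126) = √(441847887/97) = √42859245039/97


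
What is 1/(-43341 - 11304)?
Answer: -1/54645 ≈ -1.8300e-5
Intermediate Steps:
1/(-43341 - 11304) = 1/(-54645) = -1/54645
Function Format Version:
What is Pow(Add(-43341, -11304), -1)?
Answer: Rational(-1, 54645) ≈ -1.8300e-5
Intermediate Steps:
Pow(Add(-43341, -11304), -1) = Pow(-54645, -1) = Rational(-1, 54645)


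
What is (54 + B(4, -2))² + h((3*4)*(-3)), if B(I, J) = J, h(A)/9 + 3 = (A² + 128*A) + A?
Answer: -27455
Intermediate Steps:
h(A) = -27 + 9*A² + 1161*A (h(A) = -27 + 9*((A² + 128*A) + A) = -27 + 9*(A² + 129*A) = -27 + (9*A² + 1161*A) = -27 + 9*A² + 1161*A)
(54 + B(4, -2))² + h((3*4)*(-3)) = (54 - 2)² + (-27 + 9*((3*4)*(-3))² + 1161*((3*4)*(-3))) = 52² + (-27 + 9*(12*(-3))² + 1161*(12*(-3))) = 2704 + (-27 + 9*(-36)² + 1161*(-36)) = 2704 + (-27 + 9*1296 - 41796) = 2704 + (-27 + 11664 - 41796) = 2704 - 30159 = -27455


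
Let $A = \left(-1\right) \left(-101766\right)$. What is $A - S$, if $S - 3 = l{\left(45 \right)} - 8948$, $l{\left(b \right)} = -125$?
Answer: $110836$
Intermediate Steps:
$A = 101766$
$S = -9070$ ($S = 3 - 9073 = -9070$)
$A - S = 101766 - -9070 = 101766 + 9070 = 110836$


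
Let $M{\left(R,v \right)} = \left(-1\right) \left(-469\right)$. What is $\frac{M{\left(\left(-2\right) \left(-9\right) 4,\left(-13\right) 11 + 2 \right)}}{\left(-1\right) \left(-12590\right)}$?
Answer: $\frac{469}{12590} \approx 0.037252$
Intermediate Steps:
$M{\left(R,v \right)} = 469$
$\frac{M{\left(\left(-2\right) \left(-9\right) 4,\left(-13\right) 11 + 2 \right)}}{\left(-1\right) \left(-12590\right)} = \frac{469}{\left(-1\right) \left(-12590\right)} = \frac{469}{12590}$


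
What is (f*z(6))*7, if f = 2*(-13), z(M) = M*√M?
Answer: -1092*√6 ≈ -2674.8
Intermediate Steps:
z(M) = M^(3/2)
f = -26
(f*z(6))*7 = -156*√6*7 = -1092*√6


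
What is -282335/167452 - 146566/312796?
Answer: -28214007123/13094578948 ≈ -2.1546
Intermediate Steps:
-282335/167452 - 146566/312796 = -282335*1/167452 - 146566*1/312796 = -282335/167452 - 73283/156398 = -28214007123/13094578948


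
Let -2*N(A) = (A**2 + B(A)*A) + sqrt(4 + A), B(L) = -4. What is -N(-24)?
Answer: 336 + I*sqrt(5) ≈ 336.0 + 2.2361*I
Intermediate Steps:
N(A) = 2*A - A**2/2 - sqrt(4 + A)/2 (N(A) = -((A**2 - 4*A) + sqrt(4 + A))/2 = -(A**2 + sqrt(4 + A) - 4*A)/2 = 2*A - A**2/2 - sqrt(4 + A)/2)
-N(-24) = -(2*(-24) - 1/2*(-24)**2 - sqrt(4 - 24)/2) = -(-48 - 1/2*576 - I*sqrt(5)) = -(-48 - 288 - I*sqrt(5)) = -(-336 - I*sqrt(5)) = 336 + I*sqrt(5)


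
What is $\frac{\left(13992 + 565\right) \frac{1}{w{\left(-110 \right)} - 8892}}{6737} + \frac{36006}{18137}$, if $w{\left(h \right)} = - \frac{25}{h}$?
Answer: $\frac{47445966172420}{23902483926811} \approx 1.985$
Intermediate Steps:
$\frac{\left(13992 + 565\right) \frac{1}{w{\left(-110 \right)} - 8892}}{6737} + \frac{36006}{18137} = \frac{\left(13992 + 565\right) \frac{1}{- \frac{25}{-110} - 8892}}{6737} + \frac{36006}{18137} = \frac{14557}{\left(-25\right) \left(- \frac{1}{110}\right) - 8892} \cdot \frac{1}{6737} + 36006 \cdot \frac{1}{18137} = \frac{14557}{\frac{5}{22} - 8892} \cdot \frac{1}{6737} + \frac{36006}{18137} = \frac{14557}{- \frac{195619}{22}} \cdot \frac{1}{6737} + \frac{36006}{18137} = 14557 \left(- \frac{22}{195619}\right) \frac{1}{6737} + \frac{36006}{18137} = \left(- \frac{320254}{195619}\right) \frac{1}{6737} + \frac{36006}{18137} = - \frac{320254}{1317885203} + \frac{36006}{18137} = \frac{47445966172420}{23902483926811}$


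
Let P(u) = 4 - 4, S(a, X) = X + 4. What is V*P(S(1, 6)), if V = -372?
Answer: 0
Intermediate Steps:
S(a, X) = 4 + X
P(u) = 0
V*P(S(1, 6)) = -372*0 = 0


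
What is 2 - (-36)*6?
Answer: 218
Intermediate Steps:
2 - (-36)*6 = 2 - 9*(-24) = 2 + 216 = 218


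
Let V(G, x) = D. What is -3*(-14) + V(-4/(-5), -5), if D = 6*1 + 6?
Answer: 54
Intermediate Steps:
D = 12 (D = 6 + 6 = 12)
V(G, x) = 12
-3*(-14) + V(-4/(-5), -5) = -3*(-14) + 12 = 42 + 12 = 54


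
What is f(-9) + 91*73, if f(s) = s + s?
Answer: 6625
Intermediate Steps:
f(s) = 2*s
f(-9) + 91*73 = 2*(-9) + 91*73 = -18 + 6643 = 6625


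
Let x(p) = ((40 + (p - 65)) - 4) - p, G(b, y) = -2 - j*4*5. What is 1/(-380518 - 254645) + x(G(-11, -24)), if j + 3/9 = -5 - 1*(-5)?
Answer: -18419728/635163 ≈ -29.000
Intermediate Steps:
j = -⅓ (j = -⅓ + (-5 - 1*(-5)) = -⅓ + (-5 + 5) = -⅓ + 0 = -⅓ ≈ -0.33333)
G(b, y) = 14/3 (G(b, y) = -2 - (-⅓*4)*5 = -2 - (-4)*5/3 = -2 - 1*(-20/3) = -2 + 20/3 = 14/3)
x(p) = -29 (x(p) = ((40 + (-65 + p)) - 4) - p = ((-25 + p) - 4) - p = (-29 + p) - p = -29)
1/(-380518 - 254645) + x(G(-11, -24)) = 1/(-380518 - 254645) - 29 = 1/(-635163) - 29 = -1/635163 - 29 = -18419728/635163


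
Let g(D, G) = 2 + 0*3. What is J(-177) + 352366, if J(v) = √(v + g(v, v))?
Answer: 352366 + 5*I*√7 ≈ 3.5237e+5 + 13.229*I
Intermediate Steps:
g(D, G) = 2 (g(D, G) = 2 + 0 = 2)
J(v) = √(2 + v) (J(v) = √(v + 2) = √(2 + v))
J(-177) + 352366 = √(2 - 177) + 352366 = √(-175) + 352366 = 5*I*√7 + 352366 = 352366 + 5*I*√7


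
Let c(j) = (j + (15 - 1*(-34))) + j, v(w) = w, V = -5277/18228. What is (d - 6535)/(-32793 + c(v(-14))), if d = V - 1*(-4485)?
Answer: 12457559/199122672 ≈ 0.062562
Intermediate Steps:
V = -1759/6076 (V = -5277*1/18228 = -1759/6076 ≈ -0.28950)
d = 27249101/6076 (d = -1759/6076 - 1*(-4485) = -1759/6076 + 4485 = 27249101/6076 ≈ 4484.7)
c(j) = 49 + 2*j (c(j) = (j + (15 + 34)) + j = (j + 49) + j = (49 + j) + j = 49 + 2*j)
(d - 6535)/(-32793 + c(v(-14))) = (27249101/6076 - 6535)/(-32793 + (49 + 2*(-14))) = -12457559/(6076*(-32793 + (49 - 28))) = -12457559/(6076*(-32793 + 21)) = -12457559/6076/(-32772) = -12457559/6076*(-1/32772) = 12457559/199122672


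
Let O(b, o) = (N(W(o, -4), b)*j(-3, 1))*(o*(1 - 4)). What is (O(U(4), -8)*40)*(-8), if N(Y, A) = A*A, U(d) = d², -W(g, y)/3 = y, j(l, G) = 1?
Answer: -1966080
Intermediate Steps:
W(g, y) = -3*y
N(Y, A) = A²
O(b, o) = -3*o*b² (O(b, o) = (b²*1)*(o*(1 - 4)) = b²*(o*(-3)) = b²*(-3*o) = -3*o*b²)
(O(U(4), -8)*40)*(-8) = (-3*(-8)*(4²)²*40)*(-8) = (-3*(-8)*16²*40)*(-8) = (-3*(-8)*256*40)*(-8) = (6144*40)*(-8) = 245760*(-8) = -1966080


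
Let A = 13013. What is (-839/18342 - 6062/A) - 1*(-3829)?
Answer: 130542948089/34097778 ≈ 3828.5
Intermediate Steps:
(-839/18342 - 6062/A) - 1*(-3829) = (-839/18342 - 6062/13013) - 1*(-3829) = (-839*1/18342 - 6062*1/13013) + 3829 = (-839/18342 - 866/1859) + 3829 = -17443873/34097778 + 3829 = 130542948089/34097778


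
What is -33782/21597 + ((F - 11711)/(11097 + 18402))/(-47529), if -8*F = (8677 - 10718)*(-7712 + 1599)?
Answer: -42071455309771/26915774221944 ≈ -1.5631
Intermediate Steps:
F = -12476633/8 (F = -(8677 - 10718)*(-7712 + 1599)/8 = -(-2041)*(-6113)/8 = -1/8*12476633 = -12476633/8 ≈ -1.5596e+6)
-33782/21597 + ((F - 11711)/(11097 + 18402))/(-47529) = -33782/21597 + ((-12476633/8 - 11711)/(11097 + 18402))/(-47529) = -33782*1/21597 - 12570321/8/29499*(-1/47529) = -33782/21597 - 12570321/8*1/29499*(-1/47529) = -33782/21597 - 4190107/78664*(-1/47529) = -33782/21597 + 4190107/3738821256 = -42071455309771/26915774221944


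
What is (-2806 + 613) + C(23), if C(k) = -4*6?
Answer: -2217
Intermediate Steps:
C(k) = -24
(-2806 + 613) + C(23) = (-2806 + 613) - 24 = -2193 - 24 = -2217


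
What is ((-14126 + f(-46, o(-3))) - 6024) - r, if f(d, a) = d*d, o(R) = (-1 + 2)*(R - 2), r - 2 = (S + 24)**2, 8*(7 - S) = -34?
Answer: -308457/16 ≈ -19279.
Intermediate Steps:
S = 45/4 (S = 7 - 1/8*(-34) = 7 + 17/4 = 45/4 ≈ 11.250)
r = 19913/16 (r = 2 + (45/4 + 24)**2 = 2 + (141/4)**2 = 2 + 19881/16 = 19913/16 ≈ 1244.6)
o(R) = -2 + R (o(R) = 1*(-2 + R) = -2 + R)
f(d, a) = d**2
((-14126 + f(-46, o(-3))) - 6024) - r = ((-14126 + (-46)**2) - 6024) - 1*19913/16 = ((-14126 + 2116) - 6024) - 19913/16 = (-12010 - 6024) - 19913/16 = -18034 - 19913/16 = -308457/16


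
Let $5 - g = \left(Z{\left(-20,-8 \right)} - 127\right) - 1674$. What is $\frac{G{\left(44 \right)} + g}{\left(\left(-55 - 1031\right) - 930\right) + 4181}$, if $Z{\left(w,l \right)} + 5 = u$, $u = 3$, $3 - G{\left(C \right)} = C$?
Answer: $\frac{1767}{2165} \approx 0.81617$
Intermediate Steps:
$G{\left(C \right)} = 3 - C$
$Z{\left(w,l \right)} = -2$ ($Z{\left(w,l \right)} = -5 + 3 = -2$)
$g = 1808$ ($g = 5 - \left(\left(-2 - 127\right) - 1674\right) = 5 - \left(-129 - 1674\right) = 5 - -1803 = 5 + 1803 = 1808$)
$\frac{G{\left(44 \right)} + g}{\left(\left(-55 - 1031\right) - 930\right) + 4181} = \frac{\left(3 - 44\right) + 1808}{\left(\left(-55 - 1031\right) - 930\right) + 4181} = \frac{\left(3 - 44\right) + 1808}{\left(-1086 - 930\right) + 4181} = \frac{-41 + 1808}{-2016 + 4181} = \frac{1767}{2165}$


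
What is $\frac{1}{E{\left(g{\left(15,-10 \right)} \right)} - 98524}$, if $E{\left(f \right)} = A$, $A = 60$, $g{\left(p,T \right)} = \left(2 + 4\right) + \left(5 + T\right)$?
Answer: $- \frac{1}{98464} \approx -1.0156 \cdot 10^{-5}$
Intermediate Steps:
$g{\left(p,T \right)} = 11 + T$ ($g{\left(p,T \right)} = 6 + \left(5 + T\right) = 11 + T$)
$E{\left(f \right)} = 60$
$\frac{1}{E{\left(g{\left(15,-10 \right)} \right)} - 98524} = \frac{1}{60 - 98524} = \frac{1}{-98464} = - \frac{1}{98464}$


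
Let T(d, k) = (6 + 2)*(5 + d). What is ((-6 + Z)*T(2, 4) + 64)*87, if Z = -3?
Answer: -38280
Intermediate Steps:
T(d, k) = 40 + 8*d (T(d, k) = 8*(5 + d) = 40 + 8*d)
((-6 + Z)*T(2, 4) + 64)*87 = ((-6 - 3)*(40 + 8*2) + 64)*87 = (-9*(40 + 16) + 64)*87 = (-9*56 + 64)*87 = (-504 + 64)*87 = -440*87 = -38280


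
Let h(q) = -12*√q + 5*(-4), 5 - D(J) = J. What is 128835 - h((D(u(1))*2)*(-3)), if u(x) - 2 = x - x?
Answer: 128855 + 36*I*√2 ≈ 1.2886e+5 + 50.912*I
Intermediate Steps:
u(x) = 2 (u(x) = 2 + (x - x) = 2 + 0 = 2)
D(J) = 5 - J
h(q) = -20 - 12*√q (h(q) = -12*√q - 20 = -20 - 12*√q)
128835 - h((D(u(1))*2)*(-3)) = 128835 - (-20 - 12*3*I*√2) = 128835 - (-20 - 36*I*√2) = 128835 + (20 + 36*I*√2) = 128855 + 36*I*√2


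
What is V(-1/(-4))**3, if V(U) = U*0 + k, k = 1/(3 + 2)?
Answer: 1/125 ≈ 0.0080000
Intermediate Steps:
k = 1/5 ≈ 0.20000
V(U) = 1/5 (V(U) = U*0 + 1/5 = 0 + 1/5 = 1/5)
V(-1/(-4))**3 = (1/5)**3 = 1/125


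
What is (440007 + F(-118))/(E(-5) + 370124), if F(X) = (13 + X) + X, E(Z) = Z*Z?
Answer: 439784/370149 ≈ 1.1881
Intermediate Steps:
E(Z) = Z²
F(X) = 13 + 2*X
(440007 + F(-118))/(E(-5) + 370124) = (440007 + (13 + 2*(-118)))/((-5)² + 370124) = (440007 + (13 - 236))/(25 + 370124) = (440007 - 223)/370149 = 439784*(1/370149) = 439784/370149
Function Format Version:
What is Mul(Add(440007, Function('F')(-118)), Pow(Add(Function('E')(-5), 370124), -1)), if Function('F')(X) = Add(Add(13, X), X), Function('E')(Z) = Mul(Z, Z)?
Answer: Rational(439784, 370149) ≈ 1.1881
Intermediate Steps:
Function('E')(Z) = Pow(Z, 2)
Function('F')(X) = Add(13, Mul(2, X))
Mul(Add(440007, Function('F')(-118)), Pow(Add(Function('E')(-5), 370124), -1)) = Mul(Add(440007, Add(13, Mul(2, -118))), Pow(Add(Pow(-5, 2), 370124), -1)) = Mul(Add(440007, Add(13, -236)), Pow(Add(25, 370124), -1)) = Mul(Add(440007, -223), Pow(370149, -1)) = Mul(439784, Rational(1, 370149)) = Rational(439784, 370149)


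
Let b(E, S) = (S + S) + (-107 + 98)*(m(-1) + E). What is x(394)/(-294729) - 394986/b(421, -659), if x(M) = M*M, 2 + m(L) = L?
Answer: 57812614957/748611660 ≈ 77.226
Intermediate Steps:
m(L) = -2 + L
x(M) = M²
b(E, S) = 27 - 9*E + 2*S (b(E, S) = (S + S) + (-107 + 98)*((-2 - 1) + E) = 2*S - 9*(-3 + E) = 2*S + (27 - 9*E) = 27 - 9*E + 2*S)
x(394)/(-294729) - 394986/b(421, -659) = 394²/(-294729) - 394986/(27 - 9*421 + 2*(-659)) = 155236*(-1/294729) - 394986/(27 - 3789 - 1318) = -155236/294729 - 394986/(-5080) = -155236/294729 - 394986*(-1/5080) = -155236/294729 + 197493/2540 = 57812614957/748611660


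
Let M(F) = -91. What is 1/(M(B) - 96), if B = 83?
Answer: -1/187 ≈ -0.0053476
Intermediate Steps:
1/(M(B) - 96) = 1/(-91 - 96) = 1/(-187) = -1/187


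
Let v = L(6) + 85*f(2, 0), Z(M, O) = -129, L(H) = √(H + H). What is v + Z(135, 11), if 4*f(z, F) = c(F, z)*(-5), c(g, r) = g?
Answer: -129 + 2*√3 ≈ -125.54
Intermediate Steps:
L(H) = √2*√H (L(H) = √(2*H) = √2*√H)
f(z, F) = -5*F/4 (f(z, F) = (F*(-5))/4 = (-5*F)/4 = -5*F/4)
v = 2*√3 (v = √2*√6 + 85*(-5/4*0) = 2*√3 + 85*0 = 2*√3 + 0 = 2*√3 ≈ 3.4641)
v + Z(135, 11) = 2*√3 - 129 = -129 + 2*√3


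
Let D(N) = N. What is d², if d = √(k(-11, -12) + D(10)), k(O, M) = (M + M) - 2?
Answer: -16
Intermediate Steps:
k(O, M) = -2 + 2*M (k(O, M) = 2*M - 2 = -2 + 2*M)
d = 4*I (d = √((-2 + 2*(-12)) + 10) = √((-2 - 24) + 10) = √(-26 + 10) = √(-16) = 4*I ≈ 4.0*I)
d² = (4*I)² = -16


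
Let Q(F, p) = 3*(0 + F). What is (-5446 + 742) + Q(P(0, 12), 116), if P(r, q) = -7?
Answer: -4725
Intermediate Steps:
Q(F, p) = 3*F
(-5446 + 742) + Q(P(0, 12), 116) = (-5446 + 742) + 3*(-7) = -4704 - 21 = -4725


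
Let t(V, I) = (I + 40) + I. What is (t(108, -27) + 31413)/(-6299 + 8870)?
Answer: 31399/2571 ≈ 12.213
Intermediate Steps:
t(V, I) = 40 + 2*I (t(V, I) = (40 + I) + I = 40 + 2*I)
(t(108, -27) + 31413)/(-6299 + 8870) = ((40 + 2*(-27)) + 31413)/(-6299 + 8870) = ((40 - 54) + 31413)/2571 = (-14 + 31413)*(1/2571) = 31399*(1/2571) = 31399/2571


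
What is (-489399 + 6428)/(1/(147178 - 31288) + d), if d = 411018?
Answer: -55971509190/47632876021 ≈ -1.1751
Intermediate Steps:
(-489399 + 6428)/(1/(147178 - 31288) + d) = (-489399 + 6428)/(1/(147178 - 31288) + 411018) = -482971/(1/115890 + 411018) = -482971/47632876021/115890 = -482971*115890/47632876021 = -55971509190/47632876021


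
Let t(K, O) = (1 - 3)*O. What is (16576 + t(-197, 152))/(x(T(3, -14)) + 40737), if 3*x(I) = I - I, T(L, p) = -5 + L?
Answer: 5424/13579 ≈ 0.39944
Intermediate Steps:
t(K, O) = -2*O
x(I) = 0 (x(I) = (I - I)/3 = (⅓)*0 = 0)
(16576 + t(-197, 152))/(x(T(3, -14)) + 40737) = (16576 - 2*152)/(0 + 40737) = (16576 - 304)/40737 = 16272*(1/40737) = 5424/13579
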